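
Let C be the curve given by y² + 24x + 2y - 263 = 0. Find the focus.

Only y is squared. Complete the square in y: (y + 1)² = -24(x - 11).
Vertex (11, -1); 4p = -24 so p = -6. Opens left.
Focus is p units from the vertex along the axis: (h + p, k).

(5, -1)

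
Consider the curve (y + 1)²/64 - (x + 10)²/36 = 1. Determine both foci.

(-10, -11) and (-10, 9)

Center (-10, -1). The positive term is the y-term, so the transverse axis is vertical; a² = 64, b² = 36.
c² = a² + b² = 64 + 36 = 100, so c = 10.
Foci lie on the vertical axis through the center: (h, k ± c).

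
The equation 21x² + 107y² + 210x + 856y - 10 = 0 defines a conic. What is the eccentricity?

e = √9202/107

Group: 21(x² + 10x) + 107(y² + 8y) = 10
Completing the square gives 21(x + 5)² + 107(y + 4)² = 10 + 525 + 1712 = 2247.
Divide by 2247: (x + 5)²/107 + (y + 4)²/21 = 1
Ellipse, center (-5, -4), major axis horizontal; a² = 107, b² = 21.
c² = a² - b² = 86, so c = √86.
e = c/a = √86/√107 = √9202/107.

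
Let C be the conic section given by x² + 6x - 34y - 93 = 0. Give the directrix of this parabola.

y = -23/2

Only x is squared. Complete the square in x: (x + 3)² = 34(y + 3).
Vertex (-3, -3); 4p = 34 so p = 17/2. Opens up.
Directrix is the horizontal line y = k − p = -3 − (17/2) = -23/2.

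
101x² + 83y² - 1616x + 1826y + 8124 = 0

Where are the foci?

(8, -11 - 3√2) and (8, -11 + 3√2)

Rearranging, 101(x² - 16x) + 83(y² + 22y) = -8124.
Complete the square in x and y: 101(x - 8)² + 83(y + 11)² = -8124 + 6464 + 10043 = 8383
Divide by 8383: (x - 8)²/83 + (y + 11)²/101 = 1
Ellipse, center (8, -11), major axis vertical; a² = 101, b² = 83.
c² = a² - b² = 101 - 83 = 18, so c = 3√2.
Foci lie on the vertical axis through the center: (h, k ± c).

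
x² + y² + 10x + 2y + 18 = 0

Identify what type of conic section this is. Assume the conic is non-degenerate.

circle

No xy term. Coefficients of x² and y² are A = 1, C = 1.
A = C (same sign) ⇒ circle.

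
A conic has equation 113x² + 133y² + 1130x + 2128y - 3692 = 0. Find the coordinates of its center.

(-5, -8)

Collect terms: 113(x² + 10x) + 133(y² + 16y) = 3692
Complete the square in x and y: 113(x + 5)² + 133(y + 8)² = 3692 + 2825 + 8512 = 15029
Dividing both sides by 15029: (x + 5)²/133 + (y + 8)²/113 = 1
Ellipse with center (-5, -8).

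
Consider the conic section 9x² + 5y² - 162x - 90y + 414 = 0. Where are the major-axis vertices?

Collect terms: 9(x² - 18x) + 5(y² - 18y) = -414
9(x - 9)² + 5(y - 9)² = -414 + 729 + 405 = 720
Divide by 720: (x - 9)²/80 + (y - 9)²/144 = 1
Ellipse, center (9, 9), major axis vertical; a² = 144, b² = 80.
a = 12. Vertices at (h, k ± a).

(9, -3) and (9, 21)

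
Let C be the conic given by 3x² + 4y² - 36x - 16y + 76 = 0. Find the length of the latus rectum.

6

Group: 3(x² - 12x) + 4(y² - 4y) = -76
3(x - 6)² + 4(y - 2)² = -76 + 108 + 16 = 48
Divide by 48: (x - 6)²/16 + (y - 2)²/12 = 1
Ellipse, center (6, 2), major axis horizontal; a² = 16, b² = 12.
Latus rectum length = 2b²/a = 2·12/4 = 6.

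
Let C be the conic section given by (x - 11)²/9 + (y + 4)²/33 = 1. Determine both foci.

Center (11, -4). The larger denominator 33 sits under the y-term, so the major axis is vertical; a² = 33, b² = 9.
c² = a² - b² = 33 - 9 = 24, so c = 2√6.
Foci lie on the vertical axis through the center: (h, k ± c).

(11, -4 - 2√6) and (11, -4 + 2√6)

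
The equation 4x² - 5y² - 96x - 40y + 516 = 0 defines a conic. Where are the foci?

Rearranging, 4(x² - 24x) -5(y² + 8y) = -516.
Complete the square: 4(x - 12)² -5(y + 4)² = -516 + 576 - 80 = -20
Divide by -20: (y + 4)²/4 - (x - 12)²/5 = 1
Hyperbola, center (12, -4), transverse axis vertical; a² = 4, b² = 5.
c² = a² + b² = 4 + 5 = 9, so c = 3.
Foci lie on the vertical axis through the center: (h, k ± c).

(12, -7) and (12, -1)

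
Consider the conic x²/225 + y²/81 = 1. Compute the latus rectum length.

54/5

Center (0, 0). The larger denominator 225 sits under the x-term, so the major axis is horizontal; a² = 225, b² = 81.
Latus rectum length = 2b²/a = 2·81/15 = 54/5.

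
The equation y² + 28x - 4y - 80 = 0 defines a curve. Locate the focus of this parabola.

(-4, 2)

Only y is squared. Complete the square in y: (y - 2)² = -28(x - 3).
Vertex (3, 2); 4p = -28 so p = -7. Opens left.
Focus is p units from the vertex along the axis: (h + p, k).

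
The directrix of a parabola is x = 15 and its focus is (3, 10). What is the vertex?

(9, 10)

The vertex is the midpoint between the focus and the directrix along the axis of symmetry.
Axis is horizontal (directrix is vertical). Vertex x-coordinate = (3 + 15)/2 = 9; y-coordinate = 10.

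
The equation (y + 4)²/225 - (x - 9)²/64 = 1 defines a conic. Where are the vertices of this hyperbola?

(9, -19) and (9, 11)

Center (9, -4). The positive term is the y-term, so the transverse axis is vertical; a² = 225, b² = 64.
a = 15. Vertices at (h, k ± a).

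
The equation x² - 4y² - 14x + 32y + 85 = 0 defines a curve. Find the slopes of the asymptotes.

Group the x- and y-terms: (x² - 14x) -4(y² - 8y) = -85
Completing the square gives (x - 7)² -4(y - 4)² = -85 + 49 - 64 = -100.
Dividing both sides by -100: (y - 4)²/25 - (x - 7)²/100 = 1
Hyperbola, center (7, 4), transverse axis vertical; a² = 25, b² = 100.
For a vertical hyperbola the asymptotes have slope ±a/b.
Here that is ±5/10 = ±1/2.

1/2 and -1/2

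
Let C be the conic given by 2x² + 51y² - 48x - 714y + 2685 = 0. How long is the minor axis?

2√2

Rearranging, 2(x² - 24x) + 51(y² - 14y) = -2685.
Complete the square: 2(x - 12)² + 51(y - 7)² = -2685 + 288 + 2499 = 102
Dividing both sides by 102: (x - 12)²/51 + (y - 7)²/2 = 1
Ellipse, center (12, 7), major axis horizontal; a² = 51, b² = 2.
b² = 2 so b = √2; the minor axis has length 2b = 2√2.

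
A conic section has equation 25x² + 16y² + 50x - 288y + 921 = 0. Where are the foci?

(-1, 6) and (-1, 12)

Collect terms: 25(x² + 2x) + 16(y² - 18y) = -921
25(x + 1)² + 16(y - 9)² = -921 + 25 + 1296 = 400
Divide through by 400 to get (x + 1)²/16 + (y - 9)²/25 = 1.
Ellipse, center (-1, 9), major axis vertical; a² = 25, b² = 16.
c² = a² - b² = 25 - 16 = 9, so c = 3.
Foci lie on the vertical axis through the center: (h, k ± c).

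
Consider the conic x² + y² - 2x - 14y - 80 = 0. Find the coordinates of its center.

(1, 7)

Rearranging, (x² - 2x) + (y² - 14y) = 80.
Completing the square gives (x - 1)² + (y - 7)² = 80 + 1 + 49 = 130.
So (x - 1)² + (y - 7)² = 130.
Circle centered at (1, 7) with r² = 130.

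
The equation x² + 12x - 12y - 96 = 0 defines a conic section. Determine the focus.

Only x is squared. Complete the square in x: (x + 6)² = 12(y + 11).
Vertex (-6, -11); 4p = 12 so p = 3. Opens up.
Focus is p units from the vertex along the axis: (h, k + p).

(-6, -8)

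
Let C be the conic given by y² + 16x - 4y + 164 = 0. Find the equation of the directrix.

Only y is squared. Complete the square in y: (y - 2)² = -16(x + 10).
Vertex (-10, 2); 4p = -16 so p = -4. Opens left.
Directrix is the vertical line x = h − p = -10 − (-4) = -6.

x = -6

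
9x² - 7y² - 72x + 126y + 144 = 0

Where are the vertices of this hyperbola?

Rearranging, 9(x² - 8x) -7(y² - 18y) = -144.
9(x - 4)² -7(y - 9)² = -144 + 144 - 567 = -567
Dividing both sides by -567: (y - 9)²/81 - (x - 4)²/63 = 1
Hyperbola, center (4, 9), transverse axis vertical; a² = 81, b² = 63.
a = 9. Vertices at (h, k ± a).

(4, 0) and (4, 18)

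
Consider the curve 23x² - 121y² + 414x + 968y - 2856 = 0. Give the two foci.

Group the x- and y-terms: 23(x² + 18x) -121(y² - 8y) = 2856
Complete the square in x and y: 23(x + 9)² -121(y - 4)² = 2856 + 1863 - 1936 = 2783
Divide by 2783: (x + 9)²/121 - (y - 4)²/23 = 1
Hyperbola, center (-9, 4), transverse axis horizontal; a² = 121, b² = 23.
c² = a² + b² = 121 + 23 = 144, so c = 12.
Foci lie on the horizontal axis through the center: (h ± c, k).

(-21, 4) and (3, 4)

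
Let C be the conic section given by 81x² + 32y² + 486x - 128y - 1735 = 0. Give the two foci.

81(x² + 6x) + 32(y² - 4y) = 1735
81(x + 3)² + 32(y - 2)² = 1735 + 729 + 128 = 2592
Divide through by 2592 to get (x + 3)²/32 + (y - 2)²/81 = 1.
Ellipse, center (-3, 2), major axis vertical; a² = 81, b² = 32.
c² = a² - b² = 81 - 32 = 49, so c = 7.
Foci lie on the vertical axis through the center: (h, k ± c).

(-3, -5) and (-3, 9)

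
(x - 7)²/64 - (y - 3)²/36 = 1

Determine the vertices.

(-1, 3) and (15, 3)

Center (7, 3). The positive term is the x-term, so the transverse axis is horizontal; a² = 64, b² = 36.
a = 8. Vertices at (h ± a, k).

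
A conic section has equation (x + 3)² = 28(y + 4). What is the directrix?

y = -11

Vertex (-3, -4); 4p = 28 so p = 7. Opens up.
Directrix is the horizontal line y = k − p = -4 − (7) = -11.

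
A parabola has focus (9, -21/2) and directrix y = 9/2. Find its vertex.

The vertex is the midpoint between the focus and the directrix along the axis of symmetry.
Axis is vertical (directrix is horizontal). Vertex y-coordinate = (-21/2 + 9/2)/2 = -3; x-coordinate = 9.

(9, -3)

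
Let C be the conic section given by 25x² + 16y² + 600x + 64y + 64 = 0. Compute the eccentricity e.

Rearranging, 25(x² + 24x) + 16(y² + 4y) = -64.
Complete the square in x and y: 25(x + 12)² + 16(y + 2)² = -64 + 3600 + 64 = 3600
Divide by 3600: (x + 12)²/144 + (y + 2)²/225 = 1
Ellipse, center (-12, -2), major axis vertical; a² = 225, b² = 144.
c² = a² - b² = 81, so c = 9.
e = c/a = 9/15 = 3/5.

e = 3/5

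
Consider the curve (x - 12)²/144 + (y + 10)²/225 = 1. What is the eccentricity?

Center (12, -10). The larger denominator 225 sits under the y-term, so the major axis is vertical; a² = 225, b² = 144.
c² = a² - b² = 81, so c = 9.
e = c/a = 9/15 = 3/5.

e = 3/5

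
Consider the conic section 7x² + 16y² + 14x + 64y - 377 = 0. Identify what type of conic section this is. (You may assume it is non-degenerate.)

ellipse

No xy term. Coefficients of x² and y² are A = 7, C = 16.
A and C have the same sign but A ≠ C ⇒ ellipse.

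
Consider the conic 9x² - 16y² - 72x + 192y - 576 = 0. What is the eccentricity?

e = 5/4

Rearranging, 9(x² - 8x) -16(y² - 12y) = 576.
Completing the square gives 9(x - 4)² -16(y - 6)² = 576 + 144 - 576 = 144.
Dividing both sides by 144: (x - 4)²/16 - (y - 6)²/9 = 1
Hyperbola, center (4, 6), transverse axis horizontal; a² = 16, b² = 9.
c² = a² + b² = 25, so c = 5.
e = c/a = 5/4.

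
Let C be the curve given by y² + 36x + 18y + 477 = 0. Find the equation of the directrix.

x = -2

Only y is squared. Complete the square in y: (y + 9)² = -36(x + 11).
Vertex (-11, -9); 4p = -36 so p = -9. Opens left.
Directrix is the vertical line x = h − p = -11 − (-9) = -2.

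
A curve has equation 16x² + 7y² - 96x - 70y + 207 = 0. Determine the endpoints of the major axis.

(3, 1) and (3, 9)

Rearranging, 16(x² - 6x) + 7(y² - 10y) = -207.
Completing the square gives 16(x - 3)² + 7(y - 5)² = -207 + 144 + 175 = 112.
Divide by 112: (x - 3)²/7 + (y - 5)²/16 = 1
Ellipse, center (3, 5), major axis vertical; a² = 16, b² = 7.
a = 4. Vertices at (h, k ± a).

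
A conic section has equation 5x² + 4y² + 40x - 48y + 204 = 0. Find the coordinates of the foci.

(-4, 5) and (-4, 7)

Collect terms: 5(x² + 8x) + 4(y² - 12y) = -204
Complete the square in x and y: 5(x + 4)² + 4(y - 6)² = -204 + 80 + 144 = 20
Divide through by 20 to get (x + 4)²/4 + (y - 6)²/5 = 1.
Ellipse, center (-4, 6), major axis vertical; a² = 5, b² = 4.
c² = a² - b² = 5 - 4 = 1, so c = 1.
Foci lie on the vertical axis through the center: (h, k ± c).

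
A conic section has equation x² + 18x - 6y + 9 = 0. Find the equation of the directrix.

y = -27/2

Only x is squared. Complete the square in x: (x + 9)² = 6(y + 12).
Vertex (-9, -12); 4p = 6 so p = 3/2. Opens up.
Directrix is the horizontal line y = k − p = -12 − (3/2) = -27/2.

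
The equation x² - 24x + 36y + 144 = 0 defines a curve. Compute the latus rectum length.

36

Only x is squared. Complete the square in x: (x - 12)² = -36y.
Vertex (12, 0); 4p = -36 so p = -9. Opens down.
Latus rectum length = |4p| = 36.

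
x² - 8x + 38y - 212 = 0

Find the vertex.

(4, 6)

Only x is squared. Complete the square in x: (x - 4)² = -38(y - 6).
Vertex (4, 6); 4p = -38 so p = -19/2. Opens down.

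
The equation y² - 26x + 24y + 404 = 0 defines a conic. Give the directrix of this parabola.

x = 7/2

Only y is squared. Complete the square in y: (y + 12)² = 26(x - 10).
Vertex (10, -12); 4p = 26 so p = 13/2. Opens right.
Directrix is the vertical line x = h − p = 10 − (13/2) = 7/2.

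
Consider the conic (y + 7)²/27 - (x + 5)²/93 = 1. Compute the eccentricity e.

e = 2√10/3

Center (-5, -7). The positive term is the y-term, so the transverse axis is vertical; a² = 27, b² = 93.
c² = a² + b² = 120, so c = 2√30.
e = c/a = 2√30/3√3 = 2√10/3.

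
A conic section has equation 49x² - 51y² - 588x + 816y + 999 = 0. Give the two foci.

49(x² - 12x) -51(y² - 16y) = -999
Completing the square gives 49(x - 6)² -51(y - 8)² = -999 + 1764 - 3264 = -2499.
Divide by -2499: (y - 8)²/49 - (x - 6)²/51 = 1
Hyperbola, center (6, 8), transverse axis vertical; a² = 49, b² = 51.
c² = a² + b² = 49 + 51 = 100, so c = 10.
Foci lie on the vertical axis through the center: (h, k ± c).

(6, -2) and (6, 18)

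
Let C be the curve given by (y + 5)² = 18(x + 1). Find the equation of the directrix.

Vertex (-1, -5); 4p = 18 so p = 9/2. Opens right.
Directrix is the vertical line x = h − p = -1 − (9/2) = -11/2.

x = -11/2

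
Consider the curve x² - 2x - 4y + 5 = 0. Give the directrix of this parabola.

Only x is squared. Complete the square in x: (x - 1)² = 4(y - 1).
Vertex (1, 1); 4p = 4 so p = 1. Opens up.
Directrix is the horizontal line y = k − p = 1 − (1) = 0.

y = 0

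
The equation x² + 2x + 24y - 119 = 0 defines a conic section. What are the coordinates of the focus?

(-1, -1)

Only x is squared. Complete the square in x: (x + 1)² = -24(y - 5).
Vertex (-1, 5); 4p = -24 so p = -6. Opens down.
Focus is p units from the vertex along the axis: (h, k + p).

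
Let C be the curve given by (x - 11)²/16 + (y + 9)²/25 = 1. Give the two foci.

Center (11, -9). The larger denominator 25 sits under the y-term, so the major axis is vertical; a² = 25, b² = 16.
c² = a² - b² = 25 - 16 = 9, so c = 3.
Foci lie on the vertical axis through the center: (h, k ± c).

(11, -12) and (11, -6)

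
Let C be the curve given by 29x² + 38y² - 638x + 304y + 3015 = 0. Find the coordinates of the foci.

(8, -4) and (14, -4)

Group the x- and y-terms: 29(x² - 22x) + 38(y² + 8y) = -3015
Complete the square: 29(x - 11)² + 38(y + 4)² = -3015 + 3509 + 608 = 1102
Divide through by 1102 to get (x - 11)²/38 + (y + 4)²/29 = 1.
Ellipse, center (11, -4), major axis horizontal; a² = 38, b² = 29.
c² = a² - b² = 38 - 29 = 9, so c = 3.
Foci lie on the horizontal axis through the center: (h ± c, k).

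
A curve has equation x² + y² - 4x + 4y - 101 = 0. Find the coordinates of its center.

(2, -2)

Group: (x² - 4x) + (y² + 4y) = 101
Complete the square: (x - 2)² + (y + 2)² = 101 + 4 + 4 = 109
So (x - 2)² + (y + 2)² = 109.
Circle centered at (2, -2) with r² = 109.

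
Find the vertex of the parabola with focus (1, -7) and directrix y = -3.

The vertex is the midpoint between the focus and the directrix along the axis of symmetry.
Axis is vertical (directrix is horizontal). Vertex y-coordinate = (-7 + (-3))/2 = -5; x-coordinate = 1.

(1, -5)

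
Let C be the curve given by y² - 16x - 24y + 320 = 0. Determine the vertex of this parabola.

Only y is squared. Complete the square in y: (y - 12)² = 16(x - 11).
Vertex (11, 12); 4p = 16 so p = 4. Opens right.

(11, 12)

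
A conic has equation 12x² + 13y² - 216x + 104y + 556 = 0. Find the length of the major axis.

12(x² - 18x) + 13(y² + 8y) = -556
Complete the square: 12(x - 9)² + 13(y + 4)² = -556 + 972 + 208 = 624
Dividing both sides by 624: (x - 9)²/52 + (y + 4)²/48 = 1
Ellipse, center (9, -4), major axis horizontal; a² = 52, b² = 48.
a² = 52 so a = 2√13; the major axis has length 2a = 4√13.

4√13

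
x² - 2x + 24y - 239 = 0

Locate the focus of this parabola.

Only x is squared. Complete the square in x: (x - 1)² = -24(y - 10).
Vertex (1, 10); 4p = -24 so p = -6. Opens down.
Focus is p units from the vertex along the axis: (h, k + p).

(1, 4)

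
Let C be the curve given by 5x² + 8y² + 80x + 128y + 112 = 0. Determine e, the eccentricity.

5(x² + 16x) + 8(y² + 16y) = -112
Complete the square in x and y: 5(x + 8)² + 8(y + 8)² = -112 + 320 + 512 = 720
Dividing both sides by 720: (x + 8)²/144 + (y + 8)²/90 = 1
Ellipse, center (-8, -8), major axis horizontal; a² = 144, b² = 90.
c² = a² - b² = 54, so c = 3√6.
e = c/a = 3√6/12 = √6/4.

e = √6/4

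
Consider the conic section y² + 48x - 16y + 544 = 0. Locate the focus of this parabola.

Only y is squared. Complete the square in y: (y - 8)² = -48(x + 10).
Vertex (-10, 8); 4p = -48 so p = -12. Opens left.
Focus is p units from the vertex along the axis: (h + p, k).

(-22, 8)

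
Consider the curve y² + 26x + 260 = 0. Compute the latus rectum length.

26

Only y is squared. Complete the square in y: y² = -26(x + 10).
Vertex (-10, 0); 4p = -26 so p = -13/2. Opens left.
Latus rectum length = |4p| = 26.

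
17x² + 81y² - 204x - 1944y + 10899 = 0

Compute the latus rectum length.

17(x² - 12x) + 81(y² - 24y) = -10899
Complete the square: 17(x - 6)² + 81(y - 12)² = -10899 + 612 + 11664 = 1377
Divide by 1377: (x - 6)²/81 + (y - 12)²/17 = 1
Ellipse, center (6, 12), major axis horizontal; a² = 81, b² = 17.
Latus rectum length = 2b²/a = 2·17/9 = 34/9.

34/9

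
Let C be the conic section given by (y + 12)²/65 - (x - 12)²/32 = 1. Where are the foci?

(12, -12 - √97) and (12, -12 + √97)

Center (12, -12). The positive term is the y-term, so the transverse axis is vertical; a² = 65, b² = 32.
c² = a² + b² = 65 + 32 = 97, so c = √97.
Foci lie on the vertical axis through the center: (h, k ± c).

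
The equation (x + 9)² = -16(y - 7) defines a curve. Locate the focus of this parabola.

(-9, 3)

Vertex (-9, 7); 4p = -16 so p = -4. Opens down.
Focus is p units from the vertex along the axis: (h, k + p).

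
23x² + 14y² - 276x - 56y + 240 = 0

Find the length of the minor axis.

4√7

23(x² - 12x) + 14(y² - 4y) = -240
Complete the square in x and y: 23(x - 6)² + 14(y - 2)² = -240 + 828 + 56 = 644
Divide by 644: (x - 6)²/28 + (y - 2)²/46 = 1
Ellipse, center (6, 2), major axis vertical; a² = 46, b² = 28.
b² = 28 so b = 2√7; the minor axis has length 2b = 4√7.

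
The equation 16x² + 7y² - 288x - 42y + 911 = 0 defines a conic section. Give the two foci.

(9, -3) and (9, 9)

Rearranging, 16(x² - 18x) + 7(y² - 6y) = -911.
Completing the square gives 16(x - 9)² + 7(y - 3)² = -911 + 1296 + 63 = 448.
Divide through by 448 to get (x - 9)²/28 + (y - 3)²/64 = 1.
Ellipse, center (9, 3), major axis vertical; a² = 64, b² = 28.
c² = a² - b² = 64 - 28 = 36, so c = 6.
Foci lie on the vertical axis through the center: (h, k ± c).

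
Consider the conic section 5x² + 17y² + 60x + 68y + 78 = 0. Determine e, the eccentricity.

e = 2√51/17

Collect terms: 5(x² + 12x) + 17(y² + 4y) = -78
5(x + 6)² + 17(y + 2)² = -78 + 180 + 68 = 170
Dividing both sides by 170: (x + 6)²/34 + (y + 2)²/10 = 1
Ellipse, center (-6, -2), major axis horizontal; a² = 34, b² = 10.
c² = a² - b² = 24, so c = 2√6.
e = c/a = 2√6/√34 = 2√51/17.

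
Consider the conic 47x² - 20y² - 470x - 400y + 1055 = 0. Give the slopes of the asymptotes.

Group the x- and y-terms: 47(x² - 10x) -20(y² + 20y) = -1055
Complete the square: 47(x - 5)² -20(y + 10)² = -1055 + 1175 - 2000 = -1880
Dividing both sides by -1880: (y + 10)²/94 - (x - 5)²/40 = 1
Hyperbola, center (5, -10), transverse axis vertical; a² = 94, b² = 40.
For a vertical hyperbola the asymptotes have slope ±a/b.
Here that is ±√94/2√10 = ±√235/10.

√235/10 and -√235/10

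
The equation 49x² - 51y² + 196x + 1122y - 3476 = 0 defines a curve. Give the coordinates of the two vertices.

(-2, 4) and (-2, 18)

49(x² + 4x) -51(y² - 22y) = 3476
Complete the square in x and y: 49(x + 2)² -51(y - 11)² = 3476 + 196 - 6171 = -2499
Divide through by -2499 to get (y - 11)²/49 - (x + 2)²/51 = 1.
Hyperbola, center (-2, 11), transverse axis vertical; a² = 49, b² = 51.
a = 7. Vertices at (h, k ± a).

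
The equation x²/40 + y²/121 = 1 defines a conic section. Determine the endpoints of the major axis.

Center (0, 0). The larger denominator 121 sits under the y-term, so the major axis is vertical; a² = 121, b² = 40.
a = 11. Vertices at (h, k ± a).

(0, -11) and (0, 11)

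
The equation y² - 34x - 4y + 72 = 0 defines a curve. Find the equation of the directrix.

x = -13/2

Only y is squared. Complete the square in y: (y - 2)² = 34(x - 2).
Vertex (2, 2); 4p = 34 so p = 17/2. Opens right.
Directrix is the vertical line x = h − p = 2 − (17/2) = -13/2.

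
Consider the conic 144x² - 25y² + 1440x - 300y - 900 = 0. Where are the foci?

(-18, -6) and (8, -6)

144(x² + 10x) -25(y² + 12y) = 900
Complete the square: 144(x + 5)² -25(y + 6)² = 900 + 3600 - 900 = 3600
Divide by 3600: (x + 5)²/25 - (y + 6)²/144 = 1
Hyperbola, center (-5, -6), transverse axis horizontal; a² = 25, b² = 144.
c² = a² + b² = 25 + 144 = 169, so c = 13.
Foci lie on the horizontal axis through the center: (h ± c, k).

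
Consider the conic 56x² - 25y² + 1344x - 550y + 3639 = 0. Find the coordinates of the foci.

Collect terms: 56(x² + 24x) -25(y² + 22y) = -3639
Completing the square gives 56(x + 12)² -25(y + 11)² = -3639 + 8064 - 3025 = 1400.
Divide by 1400: (x + 12)²/25 - (y + 11)²/56 = 1
Hyperbola, center (-12, -11), transverse axis horizontal; a² = 25, b² = 56.
c² = a² + b² = 25 + 56 = 81, so c = 9.
Foci lie on the horizontal axis through the center: (h ± c, k).

(-21, -11) and (-3, -11)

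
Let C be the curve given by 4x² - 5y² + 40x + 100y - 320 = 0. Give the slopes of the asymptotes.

2√5/5 and -2√5/5

Collect terms: 4(x² + 10x) -5(y² - 20y) = 320
4(x + 5)² -5(y - 10)² = 320 + 100 - 500 = -80
Divide by -80: (y - 10)²/16 - (x + 5)²/20 = 1
Hyperbola, center (-5, 10), transverse axis vertical; a² = 16, b² = 20.
For a vertical hyperbola the asymptotes have slope ±a/b.
Here that is ±4/2√5 = ±2√5/5.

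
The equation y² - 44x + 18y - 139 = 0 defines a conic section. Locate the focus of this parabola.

(6, -9)

Only y is squared. Complete the square in y: (y + 9)² = 44(x + 5).
Vertex (-5, -9); 4p = 44 so p = 11. Opens right.
Focus is p units from the vertex along the axis: (h + p, k).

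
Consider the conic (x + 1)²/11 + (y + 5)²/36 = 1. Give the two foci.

Center (-1, -5). The larger denominator 36 sits under the y-term, so the major axis is vertical; a² = 36, b² = 11.
c² = a² - b² = 36 - 11 = 25, so c = 5.
Foci lie on the vertical axis through the center: (h, k ± c).

(-1, -10) and (-1, 0)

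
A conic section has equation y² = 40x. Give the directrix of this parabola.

Vertex (0, 0); 4p = 40 so p = 10. Opens right.
Directrix is the vertical line x = h − p = 0 − (10) = -10.

x = -10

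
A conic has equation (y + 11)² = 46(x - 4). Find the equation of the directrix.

Vertex (4, -11); 4p = 46 so p = 23/2. Opens right.
Directrix is the vertical line x = h − p = 4 − (23/2) = -15/2.

x = -15/2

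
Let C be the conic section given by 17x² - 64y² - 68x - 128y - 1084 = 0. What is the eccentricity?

17(x² - 4x) -64(y² + 2y) = 1084
Completing the square gives 17(x - 2)² -64(y + 1)² = 1084 + 68 - 64 = 1088.
Divide by 1088: (x - 2)²/64 - (y + 1)²/17 = 1
Hyperbola, center (2, -1), transverse axis horizontal; a² = 64, b² = 17.
c² = a² + b² = 81, so c = 9.
e = c/a = 9/8.

e = 9/8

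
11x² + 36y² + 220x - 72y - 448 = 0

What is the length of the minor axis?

4√11

Group: 11(x² + 20x) + 36(y² - 2y) = 448
Completing the square gives 11(x + 10)² + 36(y - 1)² = 448 + 1100 + 36 = 1584.
Divide through by 1584 to get (x + 10)²/144 + (y - 1)²/44 = 1.
Ellipse, center (-10, 1), major axis horizontal; a² = 144, b² = 44.
b² = 44 so b = 2√11; the minor axis has length 2b = 4√11.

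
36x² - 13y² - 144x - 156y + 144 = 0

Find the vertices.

Collect terms: 36(x² - 4x) -13(y² + 12y) = -144
Complete the square: 36(x - 2)² -13(y + 6)² = -144 + 144 - 468 = -468
Divide through by -468 to get (y + 6)²/36 - (x - 2)²/13 = 1.
Hyperbola, center (2, -6), transverse axis vertical; a² = 36, b² = 13.
a = 6. Vertices at (h, k ± a).

(2, -12) and (2, 0)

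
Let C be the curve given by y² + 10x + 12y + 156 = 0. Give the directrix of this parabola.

Only y is squared. Complete the square in y: (y + 6)² = -10(x + 12).
Vertex (-12, -6); 4p = -10 so p = -5/2. Opens left.
Directrix is the vertical line x = h − p = -12 − (-5/2) = -19/2.

x = -19/2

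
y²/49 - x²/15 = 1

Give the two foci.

Center (0, 0). The positive term is the y-term, so the transverse axis is vertical; a² = 49, b² = 15.
c² = a² + b² = 49 + 15 = 64, so c = 8.
Foci lie on the vertical axis through the center: (h, k ± c).

(0, -8) and (0, 8)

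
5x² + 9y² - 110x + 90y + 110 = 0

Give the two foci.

(3, -5) and (19, -5)

Group: 5(x² - 22x) + 9(y² + 10y) = -110
Complete the square: 5(x - 11)² + 9(y + 5)² = -110 + 605 + 225 = 720
Dividing both sides by 720: (x - 11)²/144 + (y + 5)²/80 = 1
Ellipse, center (11, -5), major axis horizontal; a² = 144, b² = 80.
c² = a² - b² = 144 - 80 = 64, so c = 8.
Foci lie on the horizontal axis through the center: (h ± c, k).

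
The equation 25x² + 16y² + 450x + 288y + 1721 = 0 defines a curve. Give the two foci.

25(x² + 18x) + 16(y² + 18y) = -1721
Complete the square: 25(x + 9)² + 16(y + 9)² = -1721 + 2025 + 1296 = 1600
Divide by 1600: (x + 9)²/64 + (y + 9)²/100 = 1
Ellipse, center (-9, -9), major axis vertical; a² = 100, b² = 64.
c² = a² - b² = 100 - 64 = 36, so c = 6.
Foci lie on the vertical axis through the center: (h, k ± c).

(-9, -15) and (-9, -3)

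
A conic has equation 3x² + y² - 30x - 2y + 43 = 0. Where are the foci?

3(x² - 10x) + (y² - 2y) = -43
Complete the square: 3(x - 5)² + (y - 1)² = -43 + 75 + 1 = 33
Divide through by 33 to get (x - 5)²/11 + (y - 1)²/33 = 1.
Ellipse, center (5, 1), major axis vertical; a² = 33, b² = 11.
c² = a² - b² = 33 - 11 = 22, so c = √22.
Foci lie on the vertical axis through the center: (h, k ± c).

(5, 1 - √22) and (5, 1 + √22)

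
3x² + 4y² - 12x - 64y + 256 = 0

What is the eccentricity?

e = 1/2

3(x² - 4x) + 4(y² - 16y) = -256
3(x - 2)² + 4(y - 8)² = -256 + 12 + 256 = 12
Divide through by 12 to get (x - 2)²/4 + (y - 8)²/3 = 1.
Ellipse, center (2, 8), major axis horizontal; a² = 4, b² = 3.
c² = a² - b² = 1, so c = 1.
e = c/a = 1/2.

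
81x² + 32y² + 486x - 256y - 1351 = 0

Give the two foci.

(-3, -3) and (-3, 11)

Group the x- and y-terms: 81(x² + 6x) + 32(y² - 8y) = 1351
81(x + 3)² + 32(y - 4)² = 1351 + 729 + 512 = 2592
Divide by 2592: (x + 3)²/32 + (y - 4)²/81 = 1
Ellipse, center (-3, 4), major axis vertical; a² = 81, b² = 32.
c² = a² - b² = 81 - 32 = 49, so c = 7.
Foci lie on the vertical axis through the center: (h, k ± c).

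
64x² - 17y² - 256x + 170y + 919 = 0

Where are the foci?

(2, -4) and (2, 14)

Group: 64(x² - 4x) -17(y² - 10y) = -919
Completing the square gives 64(x - 2)² -17(y - 5)² = -919 + 256 - 425 = -1088.
Divide by -1088: (y - 5)²/64 - (x - 2)²/17 = 1
Hyperbola, center (2, 5), transverse axis vertical; a² = 64, b² = 17.
c² = a² + b² = 64 + 17 = 81, so c = 9.
Foci lie on the vertical axis through the center: (h, k ± c).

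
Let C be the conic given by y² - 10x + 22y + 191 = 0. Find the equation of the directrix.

x = 9/2

Only y is squared. Complete the square in y: (y + 11)² = 10(x - 7).
Vertex (7, -11); 4p = 10 so p = 5/2. Opens right.
Directrix is the vertical line x = h − p = 7 − (5/2) = 9/2.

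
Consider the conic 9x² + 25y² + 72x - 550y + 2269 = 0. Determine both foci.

Group the x- and y-terms: 9(x² + 8x) + 25(y² - 22y) = -2269
Complete the square in x and y: 9(x + 4)² + 25(y - 11)² = -2269 + 144 + 3025 = 900
Divide by 900: (x + 4)²/100 + (y - 11)²/36 = 1
Ellipse, center (-4, 11), major axis horizontal; a² = 100, b² = 36.
c² = a² - b² = 100 - 36 = 64, so c = 8.
Foci lie on the horizontal axis through the center: (h ± c, k).

(-12, 11) and (4, 11)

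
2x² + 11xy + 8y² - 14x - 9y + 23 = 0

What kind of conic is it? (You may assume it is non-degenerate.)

hyperbola

A = 2, B = 11, C = 8.
Discriminant B² − 4AC = 11² − 4·2·8 = 57.
B² − 4AC > 0 ⇒ hyperbola.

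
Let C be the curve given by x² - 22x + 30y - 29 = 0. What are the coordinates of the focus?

(11, -5/2)

Only x is squared. Complete the square in x: (x - 11)² = -30(y - 5).
Vertex (11, 5); 4p = -30 so p = -15/2. Opens down.
Focus is p units from the vertex along the axis: (h, k + p).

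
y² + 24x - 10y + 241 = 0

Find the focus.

(-15, 5)

Only y is squared. Complete the square in y: (y - 5)² = -24(x + 9).
Vertex (-9, 5); 4p = -24 so p = -6. Opens left.
Focus is p units from the vertex along the axis: (h + p, k).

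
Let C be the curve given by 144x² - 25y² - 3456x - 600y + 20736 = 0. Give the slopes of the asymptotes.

Group the x- and y-terms: 144(x² - 24x) -25(y² + 24y) = -20736
Completing the square gives 144(x - 12)² -25(y + 12)² = -20736 + 20736 - 3600 = -3600.
Dividing both sides by -3600: (y + 12)²/144 - (x - 12)²/25 = 1
Hyperbola, center (12, -12), transverse axis vertical; a² = 144, b² = 25.
For a vertical hyperbola the asymptotes have slope ±a/b.
Here that is ±12/5.

12/5 and -12/5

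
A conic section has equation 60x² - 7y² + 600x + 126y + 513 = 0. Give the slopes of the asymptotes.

2√105/7 and -2√105/7

Group the x- and y-terms: 60(x² + 10x) -7(y² - 18y) = -513
Complete the square: 60(x + 5)² -7(y - 9)² = -513 + 1500 - 567 = 420
Divide through by 420 to get (x + 5)²/7 - (y - 9)²/60 = 1.
Hyperbola, center (-5, 9), transverse axis horizontal; a² = 7, b² = 60.
For a horizontal hyperbola the asymptotes have slope ±b/a.
Here that is ±2√15/√7 = ±2√105/7.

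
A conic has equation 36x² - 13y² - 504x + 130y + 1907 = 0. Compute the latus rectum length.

Group the x- and y-terms: 36(x² - 14x) -13(y² - 10y) = -1907
Complete the square: 36(x - 7)² -13(y - 5)² = -1907 + 1764 - 325 = -468
Divide by -468: (y - 5)²/36 - (x - 7)²/13 = 1
Hyperbola, center (7, 5), transverse axis vertical; a² = 36, b² = 13.
Latus rectum length = 2b²/a = 2·13/6 = 13/3.

13/3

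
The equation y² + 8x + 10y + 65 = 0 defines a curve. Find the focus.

Only y is squared. Complete the square in y: (y + 5)² = -8(x + 5).
Vertex (-5, -5); 4p = -8 so p = -2. Opens left.
Focus is p units from the vertex along the axis: (h + p, k).

(-7, -5)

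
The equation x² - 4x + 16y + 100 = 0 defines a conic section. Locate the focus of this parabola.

(2, -10)

Only x is squared. Complete the square in x: (x - 2)² = -16(y + 6).
Vertex (2, -6); 4p = -16 so p = -4. Opens down.
Focus is p units from the vertex along the axis: (h, k + p).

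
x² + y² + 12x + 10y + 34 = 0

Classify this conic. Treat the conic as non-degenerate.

No xy term. Coefficients of x² and y² are A = 1, C = 1.
A = C (same sign) ⇒ circle.

circle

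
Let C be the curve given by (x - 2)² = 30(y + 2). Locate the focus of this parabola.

(2, 11/2)

Vertex (2, -2); 4p = 30 so p = 15/2. Opens up.
Focus is p units from the vertex along the axis: (h, k + p).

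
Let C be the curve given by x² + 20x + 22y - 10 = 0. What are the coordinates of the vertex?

Only x is squared. Complete the square in x: (x + 10)² = -22(y - 5).
Vertex (-10, 5); 4p = -22 so p = -11/2. Opens down.

(-10, 5)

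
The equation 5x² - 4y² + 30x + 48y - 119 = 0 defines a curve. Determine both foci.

(-6, 6) and (0, 6)

Collect terms: 5(x² + 6x) -4(y² - 12y) = 119
Complete the square: 5(x + 3)² -4(y - 6)² = 119 + 45 - 144 = 20
Divide through by 20 to get (x + 3)²/4 - (y - 6)²/5 = 1.
Hyperbola, center (-3, 6), transverse axis horizontal; a² = 4, b² = 5.
c² = a² + b² = 4 + 5 = 9, so c = 3.
Foci lie on the horizontal axis through the center: (h ± c, k).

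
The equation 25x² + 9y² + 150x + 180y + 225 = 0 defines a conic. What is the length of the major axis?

Group the x- and y-terms: 25(x² + 6x) + 9(y² + 20y) = -225
Completing the square gives 25(x + 3)² + 9(y + 10)² = -225 + 225 + 900 = 900.
Divide by 900: (x + 3)²/36 + (y + 10)²/100 = 1
Ellipse, center (-3, -10), major axis vertical; a² = 100, b² = 36.
a² = 100 so a = 10; the major axis has length 2a = 20.

20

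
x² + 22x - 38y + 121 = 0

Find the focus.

Only x is squared. Complete the square in x: (x + 11)² = 38y.
Vertex (-11, 0); 4p = 38 so p = 19/2. Opens up.
Focus is p units from the vertex along the axis: (h, k + p).

(-11, 19/2)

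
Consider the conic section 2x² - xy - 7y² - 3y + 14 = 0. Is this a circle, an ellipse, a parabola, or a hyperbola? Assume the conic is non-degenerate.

A = 2, B = -1, C = -7.
Discriminant B² − 4AC = (-1)² − 4·2·(-7) = 57.
B² − 4AC > 0 ⇒ hyperbola.

hyperbola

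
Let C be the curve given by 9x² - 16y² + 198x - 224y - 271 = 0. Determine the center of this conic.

(-11, -7)

Collect terms: 9(x² + 22x) -16(y² + 14y) = 271
Complete the square in x and y: 9(x + 11)² -16(y + 7)² = 271 + 1089 - 784 = 576
Divide through by 576 to get (x + 11)²/64 - (y + 7)²/36 = 1.
Hyperbola with center (-11, -7).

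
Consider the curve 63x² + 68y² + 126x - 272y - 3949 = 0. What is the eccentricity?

Group the x- and y-terms: 63(x² + 2x) + 68(y² - 4y) = 3949
Complete the square in x and y: 63(x + 1)² + 68(y - 2)² = 3949 + 63 + 272 = 4284
Divide by 4284: (x + 1)²/68 + (y - 2)²/63 = 1
Ellipse, center (-1, 2), major axis horizontal; a² = 68, b² = 63.
c² = a² - b² = 5, so c = √5.
e = c/a = √5/2√17 = √85/34.

e = √85/34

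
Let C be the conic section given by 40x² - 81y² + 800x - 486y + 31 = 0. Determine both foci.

(-21, -3) and (1, -3)

Collect terms: 40(x² + 20x) -81(y² + 6y) = -31
Completing the square gives 40(x + 10)² -81(y + 3)² = -31 + 4000 - 729 = 3240.
Dividing both sides by 3240: (x + 10)²/81 - (y + 3)²/40 = 1
Hyperbola, center (-10, -3), transverse axis horizontal; a² = 81, b² = 40.
c² = a² + b² = 81 + 40 = 121, so c = 11.
Foci lie on the horizontal axis through the center: (h ± c, k).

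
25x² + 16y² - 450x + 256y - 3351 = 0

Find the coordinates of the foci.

(9, -20) and (9, 4)

Group: 25(x² - 18x) + 16(y² + 16y) = 3351
Complete the square: 25(x - 9)² + 16(y + 8)² = 3351 + 2025 + 1024 = 6400
Divide by 6400: (x - 9)²/256 + (y + 8)²/400 = 1
Ellipse, center (9, -8), major axis vertical; a² = 400, b² = 256.
c² = a² - b² = 400 - 256 = 144, so c = 12.
Foci lie on the vertical axis through the center: (h, k ± c).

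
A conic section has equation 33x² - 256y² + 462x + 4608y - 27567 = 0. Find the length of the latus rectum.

Group the x- and y-terms: 33(x² + 14x) -256(y² - 18y) = 27567
Complete the square: 33(x + 7)² -256(y - 9)² = 27567 + 1617 - 20736 = 8448
Dividing both sides by 8448: (x + 7)²/256 - (y - 9)²/33 = 1
Hyperbola, center (-7, 9), transverse axis horizontal; a² = 256, b² = 33.
Latus rectum length = 2b²/a = 2·33/16 = 33/8.

33/8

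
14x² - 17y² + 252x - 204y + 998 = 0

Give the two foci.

Group: 14(x² + 18x) -17(y² + 12y) = -998
Complete the square: 14(x + 9)² -17(y + 6)² = -998 + 1134 - 612 = -476
Dividing both sides by -476: (y + 6)²/28 - (x + 9)²/34 = 1
Hyperbola, center (-9, -6), transverse axis vertical; a² = 28, b² = 34.
c² = a² + b² = 28 + 34 = 62, so c = √62.
Foci lie on the vertical axis through the center: (h, k ± c).

(-9, -6 - √62) and (-9, -6 + √62)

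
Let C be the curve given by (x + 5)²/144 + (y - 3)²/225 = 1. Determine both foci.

Center (-5, 3). The larger denominator 225 sits under the y-term, so the major axis is vertical; a² = 225, b² = 144.
c² = a² - b² = 225 - 144 = 81, so c = 9.
Foci lie on the vertical axis through the center: (h, k ± c).

(-5, -6) and (-5, 12)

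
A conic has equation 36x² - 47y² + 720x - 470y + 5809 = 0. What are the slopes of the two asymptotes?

6√47/47 and -6√47/47

Group the x- and y-terms: 36(x² + 20x) -47(y² + 10y) = -5809
Completing the square gives 36(x + 10)² -47(y + 5)² = -5809 + 3600 - 1175 = -3384.
Divide through by -3384 to get (y + 5)²/72 - (x + 10)²/94 = 1.
Hyperbola, center (-10, -5), transverse axis vertical; a² = 72, b² = 94.
For a vertical hyperbola the asymptotes have slope ±a/b.
Here that is ±6√2/√94 = ±6√47/47.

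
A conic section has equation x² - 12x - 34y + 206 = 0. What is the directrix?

Only x is squared. Complete the square in x: (x - 6)² = 34(y - 5).
Vertex (6, 5); 4p = 34 so p = 17/2. Opens up.
Directrix is the horizontal line y = k − p = 5 − (17/2) = -7/2.

y = -7/2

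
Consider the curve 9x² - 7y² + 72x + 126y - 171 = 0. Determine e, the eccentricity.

Group: 9(x² + 8x) -7(y² - 18y) = 171
9(x + 4)² -7(y - 9)² = 171 + 144 - 567 = -252
Dividing both sides by -252: (y - 9)²/36 - (x + 4)²/28 = 1
Hyperbola, center (-4, 9), transverse axis vertical; a² = 36, b² = 28.
c² = a² + b² = 64, so c = 8.
e = c/a = 8/6 = 4/3.

e = 4/3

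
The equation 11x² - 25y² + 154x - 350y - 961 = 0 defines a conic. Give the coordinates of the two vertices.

Group: 11(x² + 14x) -25(y² + 14y) = 961
11(x + 7)² -25(y + 7)² = 961 + 539 - 1225 = 275
Divide through by 275 to get (x + 7)²/25 - (y + 7)²/11 = 1.
Hyperbola, center (-7, -7), transverse axis horizontal; a² = 25, b² = 11.
a = 5. Vertices at (h ± a, k).

(-12, -7) and (-2, -7)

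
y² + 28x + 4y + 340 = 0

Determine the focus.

(-19, -2)

Only y is squared. Complete the square in y: (y + 2)² = -28(x + 12).
Vertex (-12, -2); 4p = -28 so p = -7. Opens left.
Focus is p units from the vertex along the axis: (h + p, k).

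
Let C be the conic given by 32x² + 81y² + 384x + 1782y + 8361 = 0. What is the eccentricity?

32(x² + 12x) + 81(y² + 22y) = -8361
Complete the square in x and y: 32(x + 6)² + 81(y + 11)² = -8361 + 1152 + 9801 = 2592
Dividing both sides by 2592: (x + 6)²/81 + (y + 11)²/32 = 1
Ellipse, center (-6, -11), major axis horizontal; a² = 81, b² = 32.
c² = a² - b² = 49, so c = 7.
e = c/a = 7/9.

e = 7/9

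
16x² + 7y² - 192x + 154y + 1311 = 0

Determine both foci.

(6, -14) and (6, -8)

Group: 16(x² - 12x) + 7(y² + 22y) = -1311
Complete the square in x and y: 16(x - 6)² + 7(y + 11)² = -1311 + 576 + 847 = 112
Divide through by 112 to get (x - 6)²/7 + (y + 11)²/16 = 1.
Ellipse, center (6, -11), major axis vertical; a² = 16, b² = 7.
c² = a² - b² = 16 - 7 = 9, so c = 3.
Foci lie on the vertical axis through the center: (h, k ± c).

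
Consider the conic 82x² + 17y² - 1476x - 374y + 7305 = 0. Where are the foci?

(9, 11 - √65) and (9, 11 + √65)

Group the x- and y-terms: 82(x² - 18x) + 17(y² - 22y) = -7305
82(x - 9)² + 17(y - 11)² = -7305 + 6642 + 2057 = 1394
Divide by 1394: (x - 9)²/17 + (y - 11)²/82 = 1
Ellipse, center (9, 11), major axis vertical; a² = 82, b² = 17.
c² = a² - b² = 82 - 17 = 65, so c = √65.
Foci lie on the vertical axis through the center: (h, k ± c).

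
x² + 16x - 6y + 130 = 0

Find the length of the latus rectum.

Only x is squared. Complete the square in x: (x + 8)² = 6(y - 11).
Vertex (-8, 11); 4p = 6 so p = 3/2. Opens up.
Latus rectum length = |4p| = 6.

6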